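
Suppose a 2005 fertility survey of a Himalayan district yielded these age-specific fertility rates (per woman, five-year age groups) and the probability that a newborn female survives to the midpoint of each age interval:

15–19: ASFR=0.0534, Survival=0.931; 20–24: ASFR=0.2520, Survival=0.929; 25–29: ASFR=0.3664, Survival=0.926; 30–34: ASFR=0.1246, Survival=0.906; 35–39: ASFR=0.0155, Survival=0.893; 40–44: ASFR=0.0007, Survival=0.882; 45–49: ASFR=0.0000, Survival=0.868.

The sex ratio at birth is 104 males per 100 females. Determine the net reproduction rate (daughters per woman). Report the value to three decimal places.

1.839

Proportion female at birth = 100 / (100 + 104) = 0.49020.
Per-age-group product (5 × ASFR × survival probability):
  15–19: 5 × 0.0534 × 0.931 = 0.24858
  20–24: 5 × 0.2520 × 0.929 = 1.17054
  25–29: 5 × 0.3664 × 0.926 = 1.69643
  30–34: 5 × 0.1246 × 0.906 = 0.56444
  35–39: 5 × 0.0155 × 0.893 = 0.06921
  40–44: 5 × 0.0007 × 0.882 = 0.00309
  45–49: 5 × 0.0000 × 0.868 = 0.00000
Sum = 3.75229
NRR = 0.49020 × 3.75229 = 1.83937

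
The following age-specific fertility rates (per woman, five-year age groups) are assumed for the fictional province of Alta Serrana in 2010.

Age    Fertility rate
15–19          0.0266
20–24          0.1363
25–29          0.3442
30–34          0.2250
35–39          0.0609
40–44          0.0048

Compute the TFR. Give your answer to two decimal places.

Sum of ASFRs = 0.0266 + 0.1363 + 0.3442 + 0.2250 + 0.0609 + 0.0048 = 0.7978
TFR = 5 × 0.7978 = 3.989

3.99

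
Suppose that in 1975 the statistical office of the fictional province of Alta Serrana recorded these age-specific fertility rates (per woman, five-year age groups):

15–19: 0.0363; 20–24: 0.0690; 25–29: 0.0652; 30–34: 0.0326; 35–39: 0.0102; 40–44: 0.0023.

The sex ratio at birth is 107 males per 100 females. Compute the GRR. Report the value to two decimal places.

0.52

Proportion female at birth = 100 / (100 + 107) = 0.48309.
Sum of ASFRs = 0.0363 + 0.0690 + 0.0652 + 0.0326 + 0.0102 + 0.0023 = 0.2156
TFR = 5 × 0.2156 = 1.078
GRR = 0.48309 × 1.078 = 0.52077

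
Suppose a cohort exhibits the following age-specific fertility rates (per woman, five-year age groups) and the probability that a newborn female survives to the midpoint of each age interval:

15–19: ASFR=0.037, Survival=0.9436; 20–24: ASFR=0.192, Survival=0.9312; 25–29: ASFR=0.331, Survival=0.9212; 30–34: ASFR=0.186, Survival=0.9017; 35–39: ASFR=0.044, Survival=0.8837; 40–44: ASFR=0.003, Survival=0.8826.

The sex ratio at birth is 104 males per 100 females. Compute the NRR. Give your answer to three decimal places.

1.784

Proportion female at birth = 100 / (100 + 104) = 0.49020.
Each age group contributes 5 × ASFR × survival:
  15–19: 5 × 0.037 × 0.9436 = 0.17457
  20–24: 5 × 0.192 × 0.9312 = 0.89395
  25–29: 5 × 0.331 × 0.9212 = 1.52459
  30–34: 5 × 0.186 × 0.9017 = 0.83858
  35–39: 5 × 0.044 × 0.8837 = 0.19441
  40–44: 5 × 0.003 × 0.8826 = 0.01324
Sum = 3.63934
NRR = 0.49020 × 3.63934 = 1.78400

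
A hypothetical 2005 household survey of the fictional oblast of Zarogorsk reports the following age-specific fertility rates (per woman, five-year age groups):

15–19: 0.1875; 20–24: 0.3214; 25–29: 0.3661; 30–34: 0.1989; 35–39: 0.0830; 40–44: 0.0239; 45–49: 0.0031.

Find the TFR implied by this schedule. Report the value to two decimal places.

5.92

Sum of ASFRs = 0.1875 + 0.3214 + 0.3661 + 0.1989 + 0.0830 + 0.0239 + 0.0031 = 1.1839
TFR = 5 × 1.1839 = 5.9195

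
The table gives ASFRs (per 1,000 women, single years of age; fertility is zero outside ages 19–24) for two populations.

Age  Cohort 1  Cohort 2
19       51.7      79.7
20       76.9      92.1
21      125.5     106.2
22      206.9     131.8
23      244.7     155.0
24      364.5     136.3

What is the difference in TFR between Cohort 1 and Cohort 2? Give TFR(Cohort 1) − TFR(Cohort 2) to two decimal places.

0.37

Cohort 1:
  Sum of ASFRs = 51.7 + 76.9 + 125.5 + 206.9 + 244.7 + 364.5 = 1070.2
  TFR = 1070.2 / 1000 = 1.0702
Cohort 2:
  Sum of ASFRs = 79.7 + 92.1 + 106.2 + 131.8 + 155.0 + 136.3 = 701.1
  TFR = 701.1 / 1000 = 0.7011
Difference = 1.0702 − 0.7011 = 0.3691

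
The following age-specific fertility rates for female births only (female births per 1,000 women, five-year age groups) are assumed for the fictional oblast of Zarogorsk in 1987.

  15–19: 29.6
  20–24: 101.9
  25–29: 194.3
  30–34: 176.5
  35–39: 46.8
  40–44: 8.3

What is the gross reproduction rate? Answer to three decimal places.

Sum of female ASFRs = 29.6 + 101.9 + 194.3 + 176.5 + 46.8 + 8.3 = 557.4
GRR = 5 × 557.4 / 1000 = 2.787

2.787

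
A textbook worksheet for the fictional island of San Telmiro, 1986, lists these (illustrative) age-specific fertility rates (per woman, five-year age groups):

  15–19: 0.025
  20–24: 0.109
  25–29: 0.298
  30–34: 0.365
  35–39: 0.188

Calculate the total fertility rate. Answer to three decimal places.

Sum of ASFRs = 0.025 + 0.109 + 0.298 + 0.365 + 0.188 = 0.985
TFR = 5 × 0.985 = 4.925

4.925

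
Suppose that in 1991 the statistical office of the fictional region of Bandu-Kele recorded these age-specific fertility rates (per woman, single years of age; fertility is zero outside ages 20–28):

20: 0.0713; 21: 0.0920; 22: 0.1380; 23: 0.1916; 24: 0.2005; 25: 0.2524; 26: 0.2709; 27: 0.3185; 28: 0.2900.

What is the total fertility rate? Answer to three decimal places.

Sum of ASFRs = 0.0713 + 0.0920 + 0.1380 + 0.1916 + 0.2005 + 0.2524 + 0.2709 + 0.3185 + 0.2900 = 1.8252
TFR = 1.8252

1.825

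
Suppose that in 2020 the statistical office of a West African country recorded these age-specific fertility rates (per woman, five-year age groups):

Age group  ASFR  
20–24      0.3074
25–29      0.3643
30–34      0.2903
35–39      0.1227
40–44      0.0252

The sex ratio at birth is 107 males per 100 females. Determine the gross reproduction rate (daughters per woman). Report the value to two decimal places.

Proportion female at birth = 100 / (100 + 107) = 0.48309.
Sum of ASFRs = 0.3074 + 0.3643 + 0.2903 + 0.1227 + 0.0252 = 1.1099
TFR = 5 × 1.1099 = 5.5495
GRR = 0.48309 × 5.5495 = 2.68091

2.68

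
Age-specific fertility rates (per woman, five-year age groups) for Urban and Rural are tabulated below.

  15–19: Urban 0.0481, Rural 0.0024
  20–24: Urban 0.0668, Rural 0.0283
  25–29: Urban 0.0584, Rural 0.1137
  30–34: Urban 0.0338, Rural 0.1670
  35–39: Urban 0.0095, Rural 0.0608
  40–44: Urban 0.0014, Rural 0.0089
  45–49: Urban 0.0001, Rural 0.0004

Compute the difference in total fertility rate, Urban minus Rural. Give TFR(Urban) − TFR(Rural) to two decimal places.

-0.82

Urban:
  Sum of ASFRs = 0.0481 + 0.0668 + 0.0584 + 0.0338 + 0.0095 + 0.0014 + 0.0001 = 0.2181
  TFR = 5 × 0.2181 = 1.0905
Rural:
  Sum of ASFRs = 0.0024 + 0.0283 + 0.1137 + 0.1670 + 0.0608 + 0.0089 + 0.0004 = 0.3815
  TFR = 5 × 0.3815 = 1.9075
Difference = 1.0905 − 1.9075 = -0.817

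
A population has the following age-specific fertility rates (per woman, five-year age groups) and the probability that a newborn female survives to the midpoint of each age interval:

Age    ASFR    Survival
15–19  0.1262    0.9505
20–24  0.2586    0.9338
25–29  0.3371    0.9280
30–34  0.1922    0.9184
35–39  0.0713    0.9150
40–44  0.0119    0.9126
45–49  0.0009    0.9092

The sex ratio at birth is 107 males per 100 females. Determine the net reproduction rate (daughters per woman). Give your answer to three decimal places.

2.241

Proportion female at birth = 100 / (100 + 107) = 0.48309.
Per-age-group product (5 × ASFR × survival probability):
  15–19: 5 × 0.1262 × 0.9505 = 0.59977
  20–24: 5 × 0.2586 × 0.9338 = 1.20740
  25–29: 5 × 0.3371 × 0.9280 = 1.56414
  30–34: 5 × 0.1922 × 0.9184 = 0.88258
  35–39: 5 × 0.0713 × 0.9150 = 0.32620
  40–44: 5 × 0.0119 × 0.9126 = 0.05430
  45–49: 5 × 0.0009 × 0.9092 = 0.00409
Sum = 4.63848
NRR = 0.48309 × 4.63848 = 2.24080
With NRR above 1 the population is above replacement fertility.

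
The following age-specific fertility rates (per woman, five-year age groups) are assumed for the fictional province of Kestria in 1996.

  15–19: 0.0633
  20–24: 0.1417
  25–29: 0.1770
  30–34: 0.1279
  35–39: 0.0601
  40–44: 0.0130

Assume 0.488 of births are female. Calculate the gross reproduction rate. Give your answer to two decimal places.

1.42

Proportion female at birth = 0.488.
Sum of ASFRs = 0.0633 + 0.1417 + 0.1770 + 0.1279 + 0.0601 + 0.0130 = 0.5830
TFR = 5 × 0.5830 = 2.915
GRR = 0.488 × 2.915 = 1.42252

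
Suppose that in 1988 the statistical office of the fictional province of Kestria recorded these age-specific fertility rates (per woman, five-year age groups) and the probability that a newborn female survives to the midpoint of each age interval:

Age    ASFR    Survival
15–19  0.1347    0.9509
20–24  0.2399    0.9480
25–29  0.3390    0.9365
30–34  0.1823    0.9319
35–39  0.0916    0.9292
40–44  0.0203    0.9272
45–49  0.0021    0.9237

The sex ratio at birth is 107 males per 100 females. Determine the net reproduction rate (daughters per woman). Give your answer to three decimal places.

Proportion female at birth = 100 / (100 + 107) = 0.48309.
Weighting each age-specific rate by interval width and survival:
  15–19: 5 × 0.1347 × 0.9509 = 0.64043
  20–24: 5 × 0.2399 × 0.9480 = 1.13713
  25–29: 5 × 0.3390 × 0.9365 = 1.58737
  30–34: 5 × 0.1823 × 0.9319 = 0.84943
  35–39: 5 × 0.0916 × 0.9292 = 0.42557
  40–44: 5 × 0.0203 × 0.9272 = 0.09411
  45–49: 5 × 0.0021 × 0.9237 = 0.00970
Sum = 4.74374
NRR = 0.48309 × 4.74374 = 2.29165

2.292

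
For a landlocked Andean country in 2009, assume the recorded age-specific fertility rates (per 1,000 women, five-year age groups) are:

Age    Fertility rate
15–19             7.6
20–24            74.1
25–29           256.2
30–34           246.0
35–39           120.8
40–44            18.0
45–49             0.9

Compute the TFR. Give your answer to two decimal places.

Sum of ASFRs = 7.6 + 74.1 + 256.2 + 246.0 + 120.8 + 18.0 + 0.9 = 723.6
TFR = 5 × 723.6 / 1000 = 3.618

3.62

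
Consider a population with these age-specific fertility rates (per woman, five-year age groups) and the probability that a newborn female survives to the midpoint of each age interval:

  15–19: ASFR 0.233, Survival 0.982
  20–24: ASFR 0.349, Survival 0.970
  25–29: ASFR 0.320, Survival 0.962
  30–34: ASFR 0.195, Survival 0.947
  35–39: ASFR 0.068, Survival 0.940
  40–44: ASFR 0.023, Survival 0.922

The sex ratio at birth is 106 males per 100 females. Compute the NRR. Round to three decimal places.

2.779

Proportion female at birth = 100 / (100 + 106) = 0.48544.
Survival-weighted fertility by age (5·fₓ·Sₓ):
  15–19: 5 × 0.233 × 0.982 = 1.14403
  20–24: 5 × 0.349 × 0.970 = 1.69265
  25–29: 5 × 0.320 × 0.962 = 1.53920
  30–34: 5 × 0.195 × 0.947 = 0.92333
  35–39: 5 × 0.068 × 0.940 = 0.31960
  40–44: 5 × 0.023 × 0.922 = 0.10603
Sum = 5.72484
NRR = 0.48544 × 5.72484 = 2.77907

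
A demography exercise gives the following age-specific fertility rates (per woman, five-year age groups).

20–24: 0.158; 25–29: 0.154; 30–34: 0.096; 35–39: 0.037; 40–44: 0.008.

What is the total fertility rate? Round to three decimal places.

2.265

Sum of ASFRs = 0.158 + 0.154 + 0.096 + 0.037 + 0.008 = 0.453
TFR = 5 × 0.453 = 2.265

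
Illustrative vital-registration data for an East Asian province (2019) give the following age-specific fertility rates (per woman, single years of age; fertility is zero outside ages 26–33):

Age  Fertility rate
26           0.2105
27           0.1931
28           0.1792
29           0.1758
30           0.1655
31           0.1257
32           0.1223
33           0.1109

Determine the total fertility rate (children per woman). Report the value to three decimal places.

1.283

Sum of ASFRs = 0.2105 + 0.1931 + 0.1792 + 0.1758 + 0.1655 + 0.1257 + 0.1223 + 0.1109 = 1.2830
TFR = 1.283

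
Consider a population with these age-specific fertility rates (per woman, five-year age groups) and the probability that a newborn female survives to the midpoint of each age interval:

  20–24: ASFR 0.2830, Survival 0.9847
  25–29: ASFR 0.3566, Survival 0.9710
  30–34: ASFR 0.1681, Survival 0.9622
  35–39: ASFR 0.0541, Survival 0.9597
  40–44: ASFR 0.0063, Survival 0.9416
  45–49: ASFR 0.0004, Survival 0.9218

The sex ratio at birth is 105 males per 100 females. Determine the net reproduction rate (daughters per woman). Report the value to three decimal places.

2.061

Proportion female at birth = 100 / (100 + 105) = 0.48780.
Survival-weighted fertility by age (5·fₓ·Sₓ):
  20–24: 5 × 0.2830 × 0.9847 = 1.39335
  25–29: 5 × 0.3566 × 0.9710 = 1.73129
  30–34: 5 × 0.1681 × 0.9622 = 0.80873
  35–39: 5 × 0.0541 × 0.9597 = 0.25960
  40–44: 5 × 0.0063 × 0.9416 = 0.02966
  45–49: 5 × 0.0004 × 0.9218 = 0.00184
Sum = 4.22447
NRR = 0.48780 × 4.22447 = 2.06070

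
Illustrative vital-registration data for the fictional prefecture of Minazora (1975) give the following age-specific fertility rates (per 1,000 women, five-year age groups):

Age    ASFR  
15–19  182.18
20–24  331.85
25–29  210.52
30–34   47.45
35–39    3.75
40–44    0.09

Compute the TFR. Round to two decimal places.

3.88

Sum of ASFRs = 182.18 + 331.85 + 210.52 + 47.45 + 3.75 + 0.09 = 775.84
TFR = 5 × 775.84 / 1000 = 3.8792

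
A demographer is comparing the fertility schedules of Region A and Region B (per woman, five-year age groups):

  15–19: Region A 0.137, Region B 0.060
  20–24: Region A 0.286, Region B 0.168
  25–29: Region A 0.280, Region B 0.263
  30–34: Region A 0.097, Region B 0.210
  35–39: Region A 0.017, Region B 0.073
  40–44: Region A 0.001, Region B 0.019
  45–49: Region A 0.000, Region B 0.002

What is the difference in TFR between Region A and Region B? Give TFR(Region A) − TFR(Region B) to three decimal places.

0.115

Region A:
  Sum of ASFRs = 0.137 + 0.286 + 0.280 + 0.097 + 0.017 + 0.001 + 0.000 = 0.818
  TFR = 5 × 0.818 = 4.09
Region B:
  Sum of ASFRs = 0.060 + 0.168 + 0.263 + 0.210 + 0.073 + 0.019 + 0.002 = 0.795
  TFR = 5 × 0.795 = 3.975
Difference = 4.09 − 3.975 = 0.115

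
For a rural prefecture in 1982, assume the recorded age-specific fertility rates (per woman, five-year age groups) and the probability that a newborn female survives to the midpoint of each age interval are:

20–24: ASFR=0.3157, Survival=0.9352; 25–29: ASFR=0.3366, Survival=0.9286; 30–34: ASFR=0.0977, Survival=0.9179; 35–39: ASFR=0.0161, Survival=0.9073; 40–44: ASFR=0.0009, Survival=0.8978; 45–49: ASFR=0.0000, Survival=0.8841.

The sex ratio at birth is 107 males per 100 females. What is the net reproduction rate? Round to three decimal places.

1.722

Proportion female at birth = 100 / (100 + 107) = 0.48309.
Per-age-group product (5 × ASFR × survival probability):
  20–24: 5 × 0.3157 × 0.9352 = 1.47621
  25–29: 5 × 0.3366 × 0.9286 = 1.56283
  30–34: 5 × 0.0977 × 0.9179 = 0.44839
  35–39: 5 × 0.0161 × 0.9073 = 0.07304
  40–44: 5 × 0.0009 × 0.8978 = 0.00404
  45–49: 5 × 0.0000 × 0.8841 = 0.00000
Sum = 3.56451
NRR = 0.48309 × 3.56451 = 1.72198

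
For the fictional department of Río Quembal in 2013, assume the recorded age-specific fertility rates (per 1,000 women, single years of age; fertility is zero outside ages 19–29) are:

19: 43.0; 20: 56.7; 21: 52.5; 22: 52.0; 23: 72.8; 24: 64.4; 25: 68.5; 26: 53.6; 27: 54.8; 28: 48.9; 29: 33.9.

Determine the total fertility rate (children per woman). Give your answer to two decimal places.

0.60

Sum of ASFRs = 43.0 + 56.7 + 52.5 + 52.0 + 72.8 + 64.4 + 68.5 + 53.6 + 54.8 + 48.9 + 33.9 = 601.1
TFR = 601.1 / 1000 = 0.6011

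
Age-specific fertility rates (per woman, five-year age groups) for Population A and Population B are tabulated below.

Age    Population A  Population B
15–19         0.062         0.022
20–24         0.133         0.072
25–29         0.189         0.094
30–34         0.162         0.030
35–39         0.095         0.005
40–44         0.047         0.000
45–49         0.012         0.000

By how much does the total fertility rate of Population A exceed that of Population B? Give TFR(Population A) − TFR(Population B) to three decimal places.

Population A:
  Sum of ASFRs = 0.062 + 0.133 + 0.189 + 0.162 + 0.095 + 0.047 + 0.012 = 0.700
  TFR = 5 × 0.700 = 3.5
Population B:
  Sum of ASFRs = 0.022 + 0.072 + 0.094 + 0.030 + 0.005 + 0.000 + 0.000 = 0.223
  TFR = 5 × 0.223 = 1.115
Difference = 3.5 − 1.115 = 2.385

2.385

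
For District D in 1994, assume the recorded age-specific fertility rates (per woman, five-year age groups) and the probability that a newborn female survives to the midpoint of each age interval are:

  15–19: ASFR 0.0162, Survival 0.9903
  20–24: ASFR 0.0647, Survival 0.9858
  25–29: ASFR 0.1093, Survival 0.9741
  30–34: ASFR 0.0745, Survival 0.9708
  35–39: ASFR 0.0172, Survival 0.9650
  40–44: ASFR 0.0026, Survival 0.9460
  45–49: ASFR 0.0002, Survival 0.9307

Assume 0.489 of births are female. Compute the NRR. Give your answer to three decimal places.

0.679

Proportion female at birth = 0.489.
Per-age-group product (5 × ASFR × survival probability):
  15–19: 5 × 0.0162 × 0.9903 = 0.08021
  20–24: 5 × 0.0647 × 0.9858 = 0.31891
  25–29: 5 × 0.1093 × 0.9741 = 0.53235
  30–34: 5 × 0.0745 × 0.9708 = 0.36162
  35–39: 5 × 0.0172 × 0.9650 = 0.08299
  40–44: 5 × 0.0026 × 0.9460 = 0.01230
  45–49: 5 × 0.0002 × 0.9307 = 0.00093
Sum = 1.38931
NRR = 0.489 × 1.38931 = 0.67937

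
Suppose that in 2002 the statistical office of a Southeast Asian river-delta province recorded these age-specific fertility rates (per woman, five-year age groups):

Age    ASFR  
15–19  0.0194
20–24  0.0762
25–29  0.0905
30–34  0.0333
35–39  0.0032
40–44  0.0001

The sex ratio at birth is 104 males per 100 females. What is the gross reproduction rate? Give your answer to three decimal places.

0.546

Proportion female at birth = 100 / (100 + 104) = 0.49020.
Sum of ASFRs = 0.0194 + 0.0762 + 0.0905 + 0.0333 + 0.0032 + 0.0001 = 0.2227
TFR = 5 × 0.2227 = 1.1135
GRR = 0.49020 × 1.1135 = 0.54584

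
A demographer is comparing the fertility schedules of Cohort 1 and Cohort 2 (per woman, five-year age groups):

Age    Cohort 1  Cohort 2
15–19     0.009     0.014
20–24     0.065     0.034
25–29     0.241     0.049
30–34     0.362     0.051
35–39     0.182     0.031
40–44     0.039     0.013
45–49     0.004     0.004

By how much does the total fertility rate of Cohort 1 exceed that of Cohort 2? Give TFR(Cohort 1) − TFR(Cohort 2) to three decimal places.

3.530

Cohort 1:
  Sum of ASFRs = 0.009 + 0.065 + 0.241 + 0.362 + 0.182 + 0.039 + 0.004 = 0.902
  TFR = 5 × 0.902 = 4.51
Cohort 2:
  Sum of ASFRs = 0.014 + 0.034 + 0.049 + 0.051 + 0.031 + 0.013 + 0.004 = 0.196
  TFR = 5 × 0.196 = 0.98
Difference = 4.51 − 0.98 = 3.53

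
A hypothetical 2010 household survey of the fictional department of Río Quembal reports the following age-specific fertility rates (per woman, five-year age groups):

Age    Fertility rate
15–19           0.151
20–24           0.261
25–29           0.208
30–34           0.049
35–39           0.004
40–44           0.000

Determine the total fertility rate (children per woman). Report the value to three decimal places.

Sum of ASFRs = 0.151 + 0.261 + 0.208 + 0.049 + 0.004 + 0.000 = 0.673
TFR = 5 × 0.673 = 3.365

3.365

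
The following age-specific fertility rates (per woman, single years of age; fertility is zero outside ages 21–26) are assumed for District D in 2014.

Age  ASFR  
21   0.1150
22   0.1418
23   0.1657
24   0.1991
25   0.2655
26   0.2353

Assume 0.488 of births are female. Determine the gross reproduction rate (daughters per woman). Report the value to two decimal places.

0.55

Proportion female at birth = 0.488.
Sum of ASFRs = 0.1150 + 0.1418 + 0.1657 + 0.1991 + 0.2655 + 0.2353 = 1.1224
TFR = 1.1224
GRR = 0.488 × 1.1224 = 0.54773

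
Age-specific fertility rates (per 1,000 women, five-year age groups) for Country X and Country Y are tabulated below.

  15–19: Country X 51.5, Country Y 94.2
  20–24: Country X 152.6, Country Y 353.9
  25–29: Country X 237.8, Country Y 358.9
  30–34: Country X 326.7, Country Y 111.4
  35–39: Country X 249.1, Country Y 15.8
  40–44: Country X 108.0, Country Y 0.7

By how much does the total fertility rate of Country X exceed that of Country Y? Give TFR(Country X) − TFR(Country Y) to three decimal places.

0.954

Country X:
  Sum of ASFRs = 51.5 + 152.6 + 237.8 + 326.7 + 249.1 + 108.0 = 1125.7
  TFR = 5 × 1125.7 / 1000 = 5.6285
Country Y:
  Sum of ASFRs = 94.2 + 353.9 + 358.9 + 111.4 + 15.8 + 0.7 = 934.9
  TFR = 5 × 934.9 / 1000 = 4.6745
Difference = 5.6285 − 4.6745 = 0.954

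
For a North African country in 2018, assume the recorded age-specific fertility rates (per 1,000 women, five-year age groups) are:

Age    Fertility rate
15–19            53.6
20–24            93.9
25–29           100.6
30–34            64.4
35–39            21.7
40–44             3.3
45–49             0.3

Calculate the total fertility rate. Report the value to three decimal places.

Sum of ASFRs = 53.6 + 93.9 + 100.6 + 64.4 + 21.7 + 3.3 + 0.3 = 337.8
TFR = 5 × 337.8 / 1000 = 1.689

1.689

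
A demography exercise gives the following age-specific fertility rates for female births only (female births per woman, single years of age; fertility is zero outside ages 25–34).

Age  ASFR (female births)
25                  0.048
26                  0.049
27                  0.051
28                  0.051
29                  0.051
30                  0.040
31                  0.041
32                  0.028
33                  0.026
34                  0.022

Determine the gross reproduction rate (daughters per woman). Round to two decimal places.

0.41

Sum of female ASFRs = 0.048 + 0.049 + 0.051 + 0.051 + 0.051 + 0.040 + 0.041 + 0.028 + 0.026 + 0.022 = 0.407
GRR = 0.407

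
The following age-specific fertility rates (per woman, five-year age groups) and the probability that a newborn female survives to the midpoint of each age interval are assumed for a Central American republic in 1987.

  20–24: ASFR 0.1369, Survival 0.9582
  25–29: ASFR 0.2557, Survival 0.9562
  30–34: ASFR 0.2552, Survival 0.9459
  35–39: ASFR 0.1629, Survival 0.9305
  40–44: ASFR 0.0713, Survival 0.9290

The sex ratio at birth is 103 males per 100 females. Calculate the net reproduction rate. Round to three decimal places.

2.056

Proportion female at birth = 100 / (100 + 103) = 0.49261.
Survival-weighted fertility by age (5·fₓ·Sₓ):
  20–24: 5 × 0.1369 × 0.9582 = 0.65589
  25–29: 5 × 0.2557 × 0.9562 = 1.22250
  30–34: 5 × 0.2552 × 0.9459 = 1.20697
  35–39: 5 × 0.1629 × 0.9305 = 0.75789
  40–44: 5 × 0.0713 × 0.9290 = 0.33119
Sum = 4.17444
NRR = 0.49261 × 4.17444 = 2.05637
An NRR exceeding 1 indicates intrinsic growth under these rates.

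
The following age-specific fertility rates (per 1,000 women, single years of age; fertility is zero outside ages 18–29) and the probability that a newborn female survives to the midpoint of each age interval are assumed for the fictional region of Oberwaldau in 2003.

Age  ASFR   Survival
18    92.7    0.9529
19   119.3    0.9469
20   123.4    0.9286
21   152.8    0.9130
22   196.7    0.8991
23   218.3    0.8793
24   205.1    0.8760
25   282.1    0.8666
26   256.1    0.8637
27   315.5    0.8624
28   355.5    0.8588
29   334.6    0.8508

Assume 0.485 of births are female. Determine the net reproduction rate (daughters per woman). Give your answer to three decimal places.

Proportion female at birth = 0.485.
Each age group contributes 1 × ASFR × survival:
  18: 1 × 92.7/1000 × 0.9529 = 0.08833
  19: 1 × 119.3/1000 × 0.9469 = 0.11297
  20: 1 × 123.4/1000 × 0.9286 = 0.11459
  21: 1 × 152.8/1000 × 0.9130 = 0.13951
  22: 1 × 196.7/1000 × 0.8991 = 0.17685
  23: 1 × 218.3/1000 × 0.8793 = 0.19195
  24: 1 × 205.1/1000 × 0.8760 = 0.17967
  25: 1 × 282.1/1000 × 0.8666 = 0.24447
  26: 1 × 256.1/1000 × 0.8637 = 0.22119
  27: 1 × 315.5/1000 × 0.8624 = 0.27209
  28: 1 × 355.5/1000 × 0.8588 = 0.30530
  29: 1 × 334.6/1000 × 0.8508 = 0.28468
Sum = 2.33160
NRR = 0.485 × 2.33160 = 1.13083

1.131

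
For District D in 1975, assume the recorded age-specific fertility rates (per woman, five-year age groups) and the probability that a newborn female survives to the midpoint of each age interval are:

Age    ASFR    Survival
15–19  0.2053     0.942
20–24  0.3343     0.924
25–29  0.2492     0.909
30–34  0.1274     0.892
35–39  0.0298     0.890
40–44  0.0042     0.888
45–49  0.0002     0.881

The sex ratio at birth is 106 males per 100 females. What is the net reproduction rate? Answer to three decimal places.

2.119

Proportion female at birth = 100 / (100 + 106) = 0.48544.
Weighting each age-specific rate by interval width and survival:
  15–19: 5 × 0.2053 × 0.942 = 0.96696
  20–24: 5 × 0.3343 × 0.924 = 1.54447
  25–29: 5 × 0.2492 × 0.909 = 1.13261
  30–34: 5 × 0.1274 × 0.892 = 0.56820
  35–39: 5 × 0.0298 × 0.890 = 0.13261
  40–44: 5 × 0.0042 × 0.888 = 0.01865
  45–49: 5 × 0.0002 × 0.881 = 0.00088
Sum = 4.36438
NRR = 0.48544 × 4.36438 = 2.11864
An NRR exceeding 1 indicates intrinsic growth under these rates.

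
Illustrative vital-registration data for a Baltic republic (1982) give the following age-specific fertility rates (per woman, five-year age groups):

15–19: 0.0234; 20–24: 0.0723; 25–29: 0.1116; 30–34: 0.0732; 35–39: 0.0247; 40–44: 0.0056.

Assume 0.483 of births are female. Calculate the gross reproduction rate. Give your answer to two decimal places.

0.75

Proportion female at birth = 0.483.
Sum of ASFRs = 0.0234 + 0.0723 + 0.1116 + 0.0732 + 0.0247 + 0.0056 = 0.3108
TFR = 5 × 0.3108 = 1.554
GRR = 0.483 × 1.554 = 0.75058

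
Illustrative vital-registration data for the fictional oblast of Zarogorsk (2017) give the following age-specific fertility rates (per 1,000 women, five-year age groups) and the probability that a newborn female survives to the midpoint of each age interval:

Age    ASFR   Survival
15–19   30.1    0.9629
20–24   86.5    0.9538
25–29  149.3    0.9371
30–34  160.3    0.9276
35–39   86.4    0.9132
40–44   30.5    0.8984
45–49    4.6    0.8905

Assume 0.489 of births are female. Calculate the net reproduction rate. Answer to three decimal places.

1.248

Proportion female at birth = 0.489.
Each age group contributes 5 × ASFR × survival:
  15–19: 5 × 30.1/1000 × 0.9629 = 0.14492
  20–24: 5 × 86.5/1000 × 0.9538 = 0.41252
  25–29: 5 × 149.3/1000 × 0.9371 = 0.69955
  30–34: 5 × 160.3/1000 × 0.9276 = 0.74347
  35–39: 5 × 86.4/1000 × 0.9132 = 0.39450
  40–44: 5 × 30.5/1000 × 0.8984 = 0.13701
  45–49: 5 × 4.6/1000 × 0.8905 = 0.02048
Sum = 2.55245
NRR = 0.489 × 2.55245 = 1.24815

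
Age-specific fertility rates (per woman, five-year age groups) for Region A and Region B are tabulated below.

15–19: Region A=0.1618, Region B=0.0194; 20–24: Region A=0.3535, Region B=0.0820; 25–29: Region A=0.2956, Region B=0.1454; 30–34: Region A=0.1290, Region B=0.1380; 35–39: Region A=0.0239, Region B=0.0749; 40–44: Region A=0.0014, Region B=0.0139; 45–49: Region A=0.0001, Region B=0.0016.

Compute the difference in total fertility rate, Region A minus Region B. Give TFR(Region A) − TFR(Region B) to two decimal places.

Region A:
  Sum of ASFRs = 0.1618 + 0.3535 + 0.2956 + 0.1290 + 0.0239 + 0.0014 + 0.0001 = 0.9653
  TFR = 5 × 0.9653 = 4.8265
Region B:
  Sum of ASFRs = 0.0194 + 0.0820 + 0.1454 + 0.1380 + 0.0749 + 0.0139 + 0.0016 = 0.4752
  TFR = 5 × 0.4752 = 2.376
Difference = 4.8265 − 2.376 = 2.4505

2.45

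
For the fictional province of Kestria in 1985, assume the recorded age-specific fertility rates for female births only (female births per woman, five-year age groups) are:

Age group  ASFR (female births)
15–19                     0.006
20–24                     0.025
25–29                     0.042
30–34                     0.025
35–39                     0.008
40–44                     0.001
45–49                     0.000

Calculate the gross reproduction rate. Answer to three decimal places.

Sum of female ASFRs = 0.006 + 0.025 + 0.042 + 0.025 + 0.008 + 0.001 + 0.000 = 0.107
GRR = 5 × 0.107 = 0.535

0.535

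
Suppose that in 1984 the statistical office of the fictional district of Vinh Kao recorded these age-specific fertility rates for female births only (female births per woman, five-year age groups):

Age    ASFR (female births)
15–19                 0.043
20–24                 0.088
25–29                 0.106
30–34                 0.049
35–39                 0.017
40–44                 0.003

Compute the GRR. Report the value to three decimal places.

Sum of female ASFRs = 0.043 + 0.088 + 0.106 + 0.049 + 0.017 + 0.003 = 0.306
GRR = 5 × 0.306 = 1.53

1.530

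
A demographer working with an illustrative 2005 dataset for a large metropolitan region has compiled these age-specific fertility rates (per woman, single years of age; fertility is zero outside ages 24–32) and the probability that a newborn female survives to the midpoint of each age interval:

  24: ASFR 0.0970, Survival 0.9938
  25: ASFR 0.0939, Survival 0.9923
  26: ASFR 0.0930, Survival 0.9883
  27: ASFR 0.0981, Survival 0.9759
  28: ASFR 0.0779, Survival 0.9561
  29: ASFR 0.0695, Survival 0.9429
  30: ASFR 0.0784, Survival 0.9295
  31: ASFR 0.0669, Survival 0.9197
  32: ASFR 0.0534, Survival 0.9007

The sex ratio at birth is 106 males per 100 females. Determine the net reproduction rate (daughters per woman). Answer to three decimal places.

Proportion female at birth = 100 / (100 + 106) = 0.48544.
Survival-weighted fertility by age (1·fₓ·Sₓ):
  24: 1 × 0.0970 × 0.9938 = 0.09640
  25: 1 × 0.0939 × 0.9923 = 0.09318
  26: 1 × 0.0930 × 0.9883 = 0.09191
  27: 1 × 0.0981 × 0.9759 = 0.09574
  28: 1 × 0.0779 × 0.9561 = 0.07448
  29: 1 × 0.0695 × 0.9429 = 0.06553
  30: 1 × 0.0784 × 0.9295 = 0.07287
  31: 1 × 0.0669 × 0.9197 = 0.06153
  32: 1 × 0.0534 × 0.9007 = 0.04810
Sum = 0.69974
NRR = 0.48544 × 0.69974 = 0.33968
With NRR below 1 the population is below replacement fertility.

0.340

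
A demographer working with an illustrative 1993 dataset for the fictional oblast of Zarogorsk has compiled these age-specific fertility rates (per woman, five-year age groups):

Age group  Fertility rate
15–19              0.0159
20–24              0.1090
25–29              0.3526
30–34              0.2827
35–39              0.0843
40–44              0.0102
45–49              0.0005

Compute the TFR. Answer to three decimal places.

4.276

Sum of ASFRs = 0.0159 + 0.1090 + 0.3526 + 0.2827 + 0.0843 + 0.0102 + 0.0005 = 0.8552
TFR = 5 × 0.8552 = 4.276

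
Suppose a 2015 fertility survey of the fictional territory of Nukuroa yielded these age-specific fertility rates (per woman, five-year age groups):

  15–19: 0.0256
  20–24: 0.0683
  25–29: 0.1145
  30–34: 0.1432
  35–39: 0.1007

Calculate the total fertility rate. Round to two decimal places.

Sum of ASFRs = 0.0256 + 0.0683 + 0.1145 + 0.1432 + 0.1007 = 0.4523
TFR = 5 × 0.4523 = 2.2615

2.26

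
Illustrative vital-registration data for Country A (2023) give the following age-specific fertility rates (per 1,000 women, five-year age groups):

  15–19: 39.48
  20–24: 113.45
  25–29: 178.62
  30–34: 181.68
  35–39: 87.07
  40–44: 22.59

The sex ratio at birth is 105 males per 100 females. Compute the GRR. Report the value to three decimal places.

1.519

Proportion female at birth = 100 / (100 + 105) = 0.48780.
Sum of ASFRs = 39.48 + 113.45 + 178.62 + 181.68 + 87.07 + 22.59 = 622.89
TFR = 5 × 622.89 / 1000 = 3.11445
GRR = 0.48780 × 3.11445 = 1.51923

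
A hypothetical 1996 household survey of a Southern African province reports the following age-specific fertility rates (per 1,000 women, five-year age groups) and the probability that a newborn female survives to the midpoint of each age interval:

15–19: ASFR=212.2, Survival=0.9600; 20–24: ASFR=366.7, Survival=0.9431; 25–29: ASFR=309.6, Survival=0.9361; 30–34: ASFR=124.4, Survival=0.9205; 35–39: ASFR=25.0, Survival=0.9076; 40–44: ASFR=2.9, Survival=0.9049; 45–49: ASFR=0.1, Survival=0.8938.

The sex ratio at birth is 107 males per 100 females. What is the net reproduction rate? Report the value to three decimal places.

2.365

Proportion female at birth = 100 / (100 + 107) = 0.48309.
Weighting each age-specific rate by interval width and survival:
  15–19: 5 × 212.2/1000 × 0.9600 = 1.01856
  20–24: 5 × 366.7/1000 × 0.9431 = 1.72917
  25–29: 5 × 309.6/1000 × 0.9361 = 1.44908
  30–34: 5 × 124.4/1000 × 0.9205 = 0.57255
  35–39: 5 × 25.0/1000 × 0.9076 = 0.11345
  40–44: 5 × 2.9/1000 × 0.9049 = 0.01312
  45–49: 5 × 0.1/1000 × 0.8938 = 0.00045
Sum = 4.89638
NRR = 0.48309 × 4.89638 = 2.36539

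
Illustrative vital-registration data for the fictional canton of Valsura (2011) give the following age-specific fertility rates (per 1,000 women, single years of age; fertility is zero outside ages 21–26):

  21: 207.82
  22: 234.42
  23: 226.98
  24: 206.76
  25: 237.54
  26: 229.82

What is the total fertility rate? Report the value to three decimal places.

Sum of ASFRs = 207.82 + 234.42 + 226.98 + 206.76 + 237.54 + 229.82 = 1343.34
TFR = 1343.34 / 1000 = 1.34334

1.343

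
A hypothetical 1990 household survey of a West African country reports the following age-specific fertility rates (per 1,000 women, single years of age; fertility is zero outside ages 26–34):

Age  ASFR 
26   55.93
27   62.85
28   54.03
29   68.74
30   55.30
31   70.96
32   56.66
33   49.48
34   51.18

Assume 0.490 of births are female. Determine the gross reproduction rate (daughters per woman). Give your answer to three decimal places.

Proportion female at birth = 0.490.
Sum of ASFRs = 55.93 + 62.85 + 54.03 + 68.74 + 55.30 + 70.96 + 56.66 + 49.48 + 51.18 = 525.13
TFR = 525.13 / 1000 = 0.52513
GRR = 0.490 × 0.52513 = 0.25731

0.257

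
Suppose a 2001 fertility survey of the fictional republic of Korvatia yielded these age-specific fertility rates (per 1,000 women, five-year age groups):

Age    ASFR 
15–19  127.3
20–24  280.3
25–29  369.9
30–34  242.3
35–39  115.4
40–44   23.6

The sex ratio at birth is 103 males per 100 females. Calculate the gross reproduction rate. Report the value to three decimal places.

Proportion female at birth = 100 / (100 + 103) = 0.49261.
Sum of ASFRs = 127.3 + 280.3 + 369.9 + 242.3 + 115.4 + 23.6 = 1158.8
TFR = 5 × 1158.8 / 1000 = 5.794
GRR = 0.49261 × 5.794 = 2.85418

2.854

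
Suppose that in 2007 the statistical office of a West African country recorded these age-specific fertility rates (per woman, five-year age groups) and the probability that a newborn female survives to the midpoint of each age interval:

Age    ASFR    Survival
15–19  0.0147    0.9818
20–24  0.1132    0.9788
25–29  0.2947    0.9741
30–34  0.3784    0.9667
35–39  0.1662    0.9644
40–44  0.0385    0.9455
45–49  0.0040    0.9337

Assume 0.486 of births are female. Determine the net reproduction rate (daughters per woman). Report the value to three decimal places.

Proportion female at birth = 0.486.
Each age group contributes 5 × ASFR × survival:
  15–19: 5 × 0.0147 × 0.9818 = 0.07216
  20–24: 5 × 0.1132 × 0.9788 = 0.55400
  25–29: 5 × 0.2947 × 0.9741 = 1.43534
  30–34: 5 × 0.3784 × 0.9667 = 1.82900
  35–39: 5 × 0.1662 × 0.9644 = 0.80142
  40–44: 5 × 0.0385 × 0.9455 = 0.18201
  45–49: 5 × 0.0040 × 0.9337 = 0.01867
Sum = 4.89260
NRR = 0.486 × 4.89260 = 2.37780
With NRR above 1 the population is above replacement fertility.

2.378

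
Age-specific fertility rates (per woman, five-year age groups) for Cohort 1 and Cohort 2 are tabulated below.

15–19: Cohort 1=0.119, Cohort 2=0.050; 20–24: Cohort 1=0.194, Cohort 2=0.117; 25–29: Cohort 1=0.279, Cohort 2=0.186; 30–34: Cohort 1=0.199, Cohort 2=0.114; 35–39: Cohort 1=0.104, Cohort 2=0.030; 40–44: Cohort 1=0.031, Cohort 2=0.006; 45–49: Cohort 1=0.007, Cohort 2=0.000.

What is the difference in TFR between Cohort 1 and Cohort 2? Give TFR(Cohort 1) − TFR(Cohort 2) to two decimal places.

Cohort 1:
  Sum of ASFRs = 0.119 + 0.194 + 0.279 + 0.199 + 0.104 + 0.031 + 0.007 = 0.933
  TFR = 5 × 0.933 = 4.665
Cohort 2:
  Sum of ASFRs = 0.050 + 0.117 + 0.186 + 0.114 + 0.030 + 0.006 + 0.000 = 0.503
  TFR = 5 × 0.503 = 2.515
Difference = 4.665 − 2.515 = 2.15

2.15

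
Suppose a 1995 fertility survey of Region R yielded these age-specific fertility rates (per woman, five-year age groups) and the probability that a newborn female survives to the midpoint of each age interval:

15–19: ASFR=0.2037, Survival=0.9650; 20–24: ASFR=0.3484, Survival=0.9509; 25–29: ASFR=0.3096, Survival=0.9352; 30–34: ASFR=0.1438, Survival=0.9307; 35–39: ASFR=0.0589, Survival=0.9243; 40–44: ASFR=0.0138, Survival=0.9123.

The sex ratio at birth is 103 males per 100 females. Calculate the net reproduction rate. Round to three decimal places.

Proportion female at birth = 100 / (100 + 103) = 0.49261.
Weighting each age-specific rate by interval width and survival:
  15–19: 5 × 0.2037 × 0.9650 = 0.98285
  20–24: 5 × 0.3484 × 0.9509 = 1.65647
  25–29: 5 × 0.3096 × 0.9352 = 1.44769
  30–34: 5 × 0.1438 × 0.9307 = 0.66917
  35–39: 5 × 0.0589 × 0.9243 = 0.27221
  40–44: 5 × 0.0138 × 0.9123 = 0.06295
Sum = 5.09134
NRR = 0.49261 × 5.09134 = 2.50804
With NRR above 1 the population is above replacement fertility.

2.508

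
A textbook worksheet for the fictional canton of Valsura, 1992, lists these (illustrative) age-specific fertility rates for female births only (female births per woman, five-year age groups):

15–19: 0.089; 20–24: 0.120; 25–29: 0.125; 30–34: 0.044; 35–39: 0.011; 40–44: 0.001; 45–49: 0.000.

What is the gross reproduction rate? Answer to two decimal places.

1.95

Sum of female ASFRs = 0.089 + 0.120 + 0.125 + 0.044 + 0.011 + 0.001 + 0.000 = 0.390
GRR = 5 × 0.390 = 1.95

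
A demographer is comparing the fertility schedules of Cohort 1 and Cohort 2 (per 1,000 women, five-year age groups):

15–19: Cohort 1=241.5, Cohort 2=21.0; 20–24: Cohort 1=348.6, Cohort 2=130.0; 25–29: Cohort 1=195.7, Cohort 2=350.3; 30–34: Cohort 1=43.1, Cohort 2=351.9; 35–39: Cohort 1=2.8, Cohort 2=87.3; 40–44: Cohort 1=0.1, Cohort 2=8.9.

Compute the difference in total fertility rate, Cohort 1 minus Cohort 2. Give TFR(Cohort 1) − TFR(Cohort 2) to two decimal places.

-0.59

Cohort 1:
  Sum of ASFRs = 241.5 + 348.6 + 195.7 + 43.1 + 2.8 + 0.1 = 831.8
  TFR = 5 × 831.8 / 1000 = 4.159
Cohort 2:
  Sum of ASFRs = 21.0 + 130.0 + 350.3 + 351.9 + 87.3 + 8.9 = 949.4
  TFR = 5 × 949.4 / 1000 = 4.747
Difference = 4.159 − 4.747 = -0.588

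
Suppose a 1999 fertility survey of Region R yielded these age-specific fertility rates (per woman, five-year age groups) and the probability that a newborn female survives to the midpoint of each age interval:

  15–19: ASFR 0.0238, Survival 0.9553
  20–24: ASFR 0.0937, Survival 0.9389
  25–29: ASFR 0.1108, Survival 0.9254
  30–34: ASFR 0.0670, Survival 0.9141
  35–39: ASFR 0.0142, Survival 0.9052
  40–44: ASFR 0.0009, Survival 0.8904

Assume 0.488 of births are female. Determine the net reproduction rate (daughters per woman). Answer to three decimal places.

0.703

Proportion female at birth = 0.488.
Survival-weighted fertility by age (5·fₓ·Sₓ):
  15–19: 5 × 0.0238 × 0.9553 = 0.11368
  20–24: 5 × 0.0937 × 0.9389 = 0.43987
  25–29: 5 × 0.1108 × 0.9254 = 0.51267
  30–34: 5 × 0.0670 × 0.9141 = 0.30622
  35–39: 5 × 0.0142 × 0.9052 = 0.06427
  40–44: 5 × 0.0009 × 0.8904 = 0.00401
Sum = 1.44072
NRR = 0.488 × 1.44072 = 0.70307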